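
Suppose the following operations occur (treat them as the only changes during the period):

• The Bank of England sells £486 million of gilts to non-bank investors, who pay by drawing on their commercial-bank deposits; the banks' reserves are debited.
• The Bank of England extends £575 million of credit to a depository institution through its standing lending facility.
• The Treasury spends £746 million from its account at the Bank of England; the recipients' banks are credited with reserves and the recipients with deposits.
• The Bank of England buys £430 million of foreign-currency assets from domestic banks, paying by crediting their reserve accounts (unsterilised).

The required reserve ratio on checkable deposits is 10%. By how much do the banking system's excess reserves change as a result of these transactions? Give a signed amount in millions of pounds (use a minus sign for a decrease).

Asset sale (to non-banks) £486 million: reserves −£486M, deposits −£486M.
Discount-window loan £575 million: reserves +£575M, deposits 0.
Government spending £746 million: reserves +£746M, deposits +£746M.
FX purchase £430 million: reserves +£430M, deposits 0.
Totals: Δreserves = +£1265M, Δdeposits = +£260M.
Δrequired reserves = 10% × +£260M = +£26M.
Δexcess reserves = Δreserves − Δrequired = +£1265M − (+£26M) = +£1239 million.

+£1239 million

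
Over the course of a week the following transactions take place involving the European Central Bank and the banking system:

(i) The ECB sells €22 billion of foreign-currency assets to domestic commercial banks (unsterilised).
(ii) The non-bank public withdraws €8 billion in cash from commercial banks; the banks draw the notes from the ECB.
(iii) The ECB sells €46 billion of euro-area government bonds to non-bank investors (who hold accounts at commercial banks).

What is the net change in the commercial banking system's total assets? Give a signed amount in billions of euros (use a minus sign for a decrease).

FX sale €22 billion: just an asset swap on bank balance sheets → 0.
Currency withdrawal €8 billion: bank balance sheets shrink → −€8B.
Asset sale (to non-banks) €46 billion: bank balance sheets shrink → −€46B.
Net: 0 − 8 − 46 = -€54 billion.

-€54 billion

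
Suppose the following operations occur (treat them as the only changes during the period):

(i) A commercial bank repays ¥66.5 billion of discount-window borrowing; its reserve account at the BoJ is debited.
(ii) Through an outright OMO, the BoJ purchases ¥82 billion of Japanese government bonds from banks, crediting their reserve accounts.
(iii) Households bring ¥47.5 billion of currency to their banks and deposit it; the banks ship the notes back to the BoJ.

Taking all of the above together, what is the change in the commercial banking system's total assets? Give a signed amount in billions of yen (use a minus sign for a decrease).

-¥19 billion

BoJ balance sheet:
  Assets:      Securities +¥82B, Loans to banks −¥66.5B
  Liabilities: Bank reserves +¥63B, Currency in circulation −¥47.5B
Commercial banking system:
  Assets:      Reserves at CB +¥63B, Securities −¥82B
  Liabilities: Checkable deposits +¥47.5B, Borrowings from CB −¥66.5B
Change in total bank assets = -¥19 billion.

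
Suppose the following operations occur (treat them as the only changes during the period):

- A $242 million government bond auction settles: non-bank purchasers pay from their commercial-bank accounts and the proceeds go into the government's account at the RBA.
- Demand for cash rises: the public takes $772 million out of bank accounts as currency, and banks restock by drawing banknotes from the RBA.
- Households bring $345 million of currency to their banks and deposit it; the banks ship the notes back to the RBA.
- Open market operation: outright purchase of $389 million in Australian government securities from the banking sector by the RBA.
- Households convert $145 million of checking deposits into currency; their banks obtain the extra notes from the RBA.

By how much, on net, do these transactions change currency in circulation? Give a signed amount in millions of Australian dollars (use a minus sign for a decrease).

Government account inflow $242 million: no currency enters or leaves circulation → 0.
Currency withdrawal $772 million: notes leave the central bank → +$772M.
Currency deposit $345 million: notes return to the central bank → −$345M.
OMO purchase (from banks) $389 million: no currency enters or leaves circulation → 0.
Currency withdrawal $145 million: notes leave the central bank → +$145M.
Net: 0 + 772 − 345 + 0 + 145 = +$572 million.

+$572 million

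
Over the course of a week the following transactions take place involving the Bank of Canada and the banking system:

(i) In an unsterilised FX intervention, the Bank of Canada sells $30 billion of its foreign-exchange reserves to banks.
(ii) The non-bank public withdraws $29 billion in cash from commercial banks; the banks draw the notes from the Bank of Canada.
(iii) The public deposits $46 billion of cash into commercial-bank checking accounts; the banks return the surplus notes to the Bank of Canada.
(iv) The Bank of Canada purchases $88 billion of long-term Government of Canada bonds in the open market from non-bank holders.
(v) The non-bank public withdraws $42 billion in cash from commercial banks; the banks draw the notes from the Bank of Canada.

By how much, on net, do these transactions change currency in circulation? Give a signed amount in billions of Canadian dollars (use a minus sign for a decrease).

FX sale $30 billion: no currency enters or leaves circulation → 0.
Currency withdrawal $29 billion: notes leave the central bank → +$29B.
Currency deposit $46 billion: notes return to the central bank → −$46B.
Asset purchase (from non-banks) $88 billion: no currency enters or leaves circulation → 0.
Currency withdrawal $42 billion: notes leave the central bank → +$42B.
Net: 0 + 29 − 46 + 0 + 42 = +$25 billion.

+$25 billion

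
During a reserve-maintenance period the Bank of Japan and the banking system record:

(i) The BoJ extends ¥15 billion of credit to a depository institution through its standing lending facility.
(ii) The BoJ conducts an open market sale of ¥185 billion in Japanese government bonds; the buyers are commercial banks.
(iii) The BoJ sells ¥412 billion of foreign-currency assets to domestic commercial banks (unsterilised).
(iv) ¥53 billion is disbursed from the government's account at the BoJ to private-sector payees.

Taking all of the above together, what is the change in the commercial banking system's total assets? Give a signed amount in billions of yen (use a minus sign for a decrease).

BoJ balance sheet:
  Assets:      Securities −¥185B, Loans to banks +¥15B, Foreign assets −¥412B
  Liabilities: Bank reserves −¥529B, Government deposits −¥53B
Commercial banking system:
  Assets:      Reserves at CB −¥529B, Securities +¥185B, Foreign assets +¥412B
  Liabilities: Checkable deposits +¥53B, Borrowings from CB +¥15B
Change in total bank assets = +¥68 billion.

+¥68 billion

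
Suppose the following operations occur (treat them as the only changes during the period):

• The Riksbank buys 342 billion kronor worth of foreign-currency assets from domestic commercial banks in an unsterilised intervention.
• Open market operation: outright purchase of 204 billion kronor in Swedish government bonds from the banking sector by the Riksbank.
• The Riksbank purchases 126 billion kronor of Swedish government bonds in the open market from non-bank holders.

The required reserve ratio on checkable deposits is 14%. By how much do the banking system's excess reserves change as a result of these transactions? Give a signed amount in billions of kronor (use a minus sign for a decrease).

FX purchase 342 billion kronor: reserves +342B, deposits 0.
OMO purchase (from banks) 204 billion kronor: reserves +204B, deposits 0.
Asset purchase (from non-banks) 126 billion kronor: reserves +126B, deposits +126B.
Totals: Δreserves = +672B, Δdeposits = +126B.
Δrequired reserves = 14% × +126B = +17.64B.
Δexcess reserves = Δreserves − Δrequired = +672B − (+17.64B) = +654.36 billion.

+654.36 billion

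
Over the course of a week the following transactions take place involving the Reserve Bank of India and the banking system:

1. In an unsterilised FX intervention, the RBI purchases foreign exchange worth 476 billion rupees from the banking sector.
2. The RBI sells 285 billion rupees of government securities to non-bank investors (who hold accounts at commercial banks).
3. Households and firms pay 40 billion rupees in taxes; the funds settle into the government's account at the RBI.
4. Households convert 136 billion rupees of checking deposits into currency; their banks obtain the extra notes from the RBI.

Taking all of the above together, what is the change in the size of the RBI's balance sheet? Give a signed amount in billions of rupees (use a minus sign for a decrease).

+191 billion

FX purchase 476 billion rupees: an RBI asset is acquired → +476B.
Asset sale (to non-banks) 285 billion rupees: an RBI asset is shed → −285B.
Government account inflow 40 billion rupees: only the composition of liabilities changes → 0.
Currency withdrawal 136 billion rupees: only the composition of liabilities changes → 0.
Net: 476 − 285 + 0 + 0 = +191 billion.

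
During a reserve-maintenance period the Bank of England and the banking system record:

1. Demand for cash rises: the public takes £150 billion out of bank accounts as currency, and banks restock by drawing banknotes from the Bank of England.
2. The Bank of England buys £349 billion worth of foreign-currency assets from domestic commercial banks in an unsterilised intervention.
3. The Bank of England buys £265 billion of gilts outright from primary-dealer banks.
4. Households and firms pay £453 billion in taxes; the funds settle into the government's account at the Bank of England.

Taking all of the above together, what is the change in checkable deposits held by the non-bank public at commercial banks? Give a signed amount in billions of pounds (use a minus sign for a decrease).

-£603 billion

Bank of England balance sheet:
  Assets:      Securities +£265B, Foreign assets +£349B
  Liabilities: Bank reserves +£11B, Currency in circulation +£150B, Government deposits +£453B
Commercial banking system:
  Assets:      Reserves at CB +£11B, Securities −£265B, Foreign assets −£349B
  Liabilities: Checkable deposits −£603B
So the change in checkable deposits held by the non-bank public at commercial banks is -£603 billion.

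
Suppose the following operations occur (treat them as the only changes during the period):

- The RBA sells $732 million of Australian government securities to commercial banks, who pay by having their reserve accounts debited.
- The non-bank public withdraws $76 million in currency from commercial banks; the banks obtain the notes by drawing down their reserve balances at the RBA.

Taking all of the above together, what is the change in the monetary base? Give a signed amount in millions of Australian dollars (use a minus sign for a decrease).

RBA balance sheet:
  Assets:      Securities −$732M
  Liabilities: Bank reserves −$808M, Currency in circulation +$76M
Monetary base = currency + reserves: +$76M + (−$808M) = -$732 million.

-$732 million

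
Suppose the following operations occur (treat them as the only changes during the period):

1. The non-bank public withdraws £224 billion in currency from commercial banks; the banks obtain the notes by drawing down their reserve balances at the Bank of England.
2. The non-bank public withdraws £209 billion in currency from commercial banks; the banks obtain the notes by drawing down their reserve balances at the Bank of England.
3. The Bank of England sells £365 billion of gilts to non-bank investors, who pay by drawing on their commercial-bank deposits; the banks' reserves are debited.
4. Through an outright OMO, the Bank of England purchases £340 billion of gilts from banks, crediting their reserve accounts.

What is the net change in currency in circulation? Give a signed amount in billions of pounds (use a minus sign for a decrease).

+£433 billion

Currency withdrawal £224 billion: notes leave the central bank → +£224B.
Currency withdrawal £209 billion: notes leave the central bank → +£209B.
Asset sale (to non-banks) £365 billion: no currency enters or leaves circulation → 0.
OMO purchase (from banks) £340 billion: no currency enters or leaves circulation → 0.
Net: 224 + 209 + 0 + 0 = +£433 billion.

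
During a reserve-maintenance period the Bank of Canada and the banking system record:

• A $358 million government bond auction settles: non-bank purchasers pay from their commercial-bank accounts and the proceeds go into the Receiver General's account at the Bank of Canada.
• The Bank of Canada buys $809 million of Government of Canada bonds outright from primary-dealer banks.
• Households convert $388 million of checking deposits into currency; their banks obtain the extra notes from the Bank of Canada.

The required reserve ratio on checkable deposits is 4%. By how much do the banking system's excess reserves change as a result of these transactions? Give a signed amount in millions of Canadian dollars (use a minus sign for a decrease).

+$92.84 million

Government account inflow $358 million: reserves −$358M, deposits −$358M.
OMO purchase (from banks) $809 million: reserves +$809M, deposits 0.
Currency withdrawal $388 million: reserves −$388M, deposits −$388M.
Totals: Δreserves = +$63M, Δdeposits = −$746M.
Δrequired reserves = 4% × −$746M = −$29.84M.
Δexcess reserves = Δreserves − Δrequired = +$63M − (−$29.84M) = +$92.84 million.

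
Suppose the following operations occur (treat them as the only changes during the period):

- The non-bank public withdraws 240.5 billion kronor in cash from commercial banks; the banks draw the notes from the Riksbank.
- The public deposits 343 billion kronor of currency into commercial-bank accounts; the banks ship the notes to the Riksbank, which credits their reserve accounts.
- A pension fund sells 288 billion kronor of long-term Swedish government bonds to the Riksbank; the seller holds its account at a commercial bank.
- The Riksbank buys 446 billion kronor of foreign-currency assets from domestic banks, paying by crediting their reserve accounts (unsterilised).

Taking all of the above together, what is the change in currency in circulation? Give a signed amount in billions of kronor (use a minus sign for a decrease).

Riksbank balance sheet:
  Assets:      Securities +288B, Foreign assets +446B
  Liabilities: Bank reserves +836.5B, Currency in circulation −102.5B
So the change in currency in circulation is -102.5 billion.

-102.5 billion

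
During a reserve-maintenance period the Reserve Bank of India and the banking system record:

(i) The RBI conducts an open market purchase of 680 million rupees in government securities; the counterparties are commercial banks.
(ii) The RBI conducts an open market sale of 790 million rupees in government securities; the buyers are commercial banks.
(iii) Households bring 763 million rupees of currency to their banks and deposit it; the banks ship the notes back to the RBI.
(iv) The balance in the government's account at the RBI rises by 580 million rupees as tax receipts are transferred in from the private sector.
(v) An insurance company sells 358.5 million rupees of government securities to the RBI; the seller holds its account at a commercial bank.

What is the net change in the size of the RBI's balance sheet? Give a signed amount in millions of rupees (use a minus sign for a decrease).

OMO purchase (from banks) 680 million rupees: an RBI asset is acquired → +680M.
OMO sale (to banks) 790 million rupees: an RBI asset is shed → −790M.
Currency deposit 763 million rupees: only the composition of liabilities changes → 0.
Government account inflow 580 million rupees: only the composition of liabilities changes → 0.
Asset purchase (from non-banks) 358.5 million rupees: an RBI asset is acquired → +358.5M.
Net: 680 − 790 + 0 + 0 + 358.5 = +248.5 million.

+248.5 million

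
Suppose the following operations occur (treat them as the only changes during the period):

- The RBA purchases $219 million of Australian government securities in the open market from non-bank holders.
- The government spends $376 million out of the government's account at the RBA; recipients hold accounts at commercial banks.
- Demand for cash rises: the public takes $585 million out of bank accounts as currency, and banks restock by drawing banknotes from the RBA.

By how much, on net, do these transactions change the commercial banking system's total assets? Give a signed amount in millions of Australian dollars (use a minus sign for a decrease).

Asset purchase (from non-banks) $219 million: bank balance sheets expand → +$219M.
Government spending $376 million: bank balance sheets expand → +$376M.
Currency withdrawal $585 million: bank balance sheets shrink → −$585M.
Net: 219 + 376 − 585 = +$10 million.

+$10 million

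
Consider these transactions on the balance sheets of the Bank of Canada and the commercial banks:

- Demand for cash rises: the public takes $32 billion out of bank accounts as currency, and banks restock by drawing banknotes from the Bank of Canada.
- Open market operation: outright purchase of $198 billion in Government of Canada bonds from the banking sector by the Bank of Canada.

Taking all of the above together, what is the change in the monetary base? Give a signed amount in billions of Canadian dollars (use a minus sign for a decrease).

Bank of Canada balance sheet:
  Assets:      Securities +$198B
  Liabilities: Bank reserves +$166B, Currency in circulation +$32B
Monetary base = currency + reserves: +$32B + (+$166B) = +$198 billion.

+$198 billion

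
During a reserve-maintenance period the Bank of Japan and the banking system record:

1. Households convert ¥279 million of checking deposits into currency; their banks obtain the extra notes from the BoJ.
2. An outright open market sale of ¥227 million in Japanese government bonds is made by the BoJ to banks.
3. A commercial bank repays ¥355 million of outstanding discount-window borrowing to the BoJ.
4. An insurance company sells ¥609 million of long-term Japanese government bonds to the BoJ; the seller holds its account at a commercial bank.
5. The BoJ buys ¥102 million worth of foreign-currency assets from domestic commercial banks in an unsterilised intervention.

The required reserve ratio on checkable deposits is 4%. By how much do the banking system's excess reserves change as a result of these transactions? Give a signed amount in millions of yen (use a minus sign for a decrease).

-¥163.2 million

Currency withdrawal ¥279 million: reserves −¥279M, deposits −¥279M.
OMO sale (to banks) ¥227 million: reserves −¥227M, deposits 0.
Discount-window repayment ¥355 million: reserves −¥355M, deposits 0.
Asset purchase (from non-banks) ¥609 million: reserves +¥609M, deposits +¥609M.
FX purchase ¥102 million: reserves +¥102M, deposits 0.
Totals: Δreserves = −¥150M, Δdeposits = +¥330M.
Δrequired reserves = 4% × +¥330M = +¥13.2M.
Δexcess reserves = Δreserves − Δrequired = −¥150M − (+¥13.2M) = -¥163.2 million.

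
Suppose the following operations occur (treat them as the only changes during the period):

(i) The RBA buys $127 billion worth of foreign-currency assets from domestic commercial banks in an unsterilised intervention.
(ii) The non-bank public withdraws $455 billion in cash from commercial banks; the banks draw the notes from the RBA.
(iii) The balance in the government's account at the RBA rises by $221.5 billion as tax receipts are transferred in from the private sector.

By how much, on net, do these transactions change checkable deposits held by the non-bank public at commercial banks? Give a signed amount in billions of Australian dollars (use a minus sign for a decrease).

-$676.5 billion

RBA balance sheet:
  Assets:      Foreign assets +$127B
  Liabilities: Bank reserves −$549.5B, Currency in circulation +$455B, Government deposits +$221.5B
Commercial banking system:
  Assets:      Reserves at CB −$549.5B, Foreign assets −$127B
  Liabilities: Checkable deposits −$676.5B
So the change in checkable deposits held by the non-bank public at commercial banks is -$676.5 billion.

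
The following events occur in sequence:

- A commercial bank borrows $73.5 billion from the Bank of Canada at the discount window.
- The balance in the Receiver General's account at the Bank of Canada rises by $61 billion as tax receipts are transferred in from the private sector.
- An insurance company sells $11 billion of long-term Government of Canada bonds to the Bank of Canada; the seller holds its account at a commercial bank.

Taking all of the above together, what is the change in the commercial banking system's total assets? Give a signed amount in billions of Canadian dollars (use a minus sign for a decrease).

Discount-window loan $73.5 billion: bank balance sheets expand → +$73.5B.
Government account inflow $61 billion: bank balance sheets shrink → −$61B.
Asset purchase (from non-banks) $11 billion: bank balance sheets expand → +$11B.
Net: 73.5 − 61 + 11 = +$23.5 billion.

+$23.5 billion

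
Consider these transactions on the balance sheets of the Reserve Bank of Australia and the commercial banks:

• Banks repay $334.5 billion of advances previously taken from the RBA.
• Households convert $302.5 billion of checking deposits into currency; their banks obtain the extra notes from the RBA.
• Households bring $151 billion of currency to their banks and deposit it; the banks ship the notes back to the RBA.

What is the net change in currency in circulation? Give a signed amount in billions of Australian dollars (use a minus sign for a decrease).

RBA balance sheet:
  Assets:      Loans to banks −$334.5B
  Liabilities: Bank reserves −$486B, Currency in circulation +$151.5B
Commercial banking system:
  Assets:      Reserves at CB −$486B
  Liabilities: Checkable deposits −$151.5B, Borrowings from CB −$334.5B
So the change in currency in circulation is +$151.5 billion.

+$151.5 billion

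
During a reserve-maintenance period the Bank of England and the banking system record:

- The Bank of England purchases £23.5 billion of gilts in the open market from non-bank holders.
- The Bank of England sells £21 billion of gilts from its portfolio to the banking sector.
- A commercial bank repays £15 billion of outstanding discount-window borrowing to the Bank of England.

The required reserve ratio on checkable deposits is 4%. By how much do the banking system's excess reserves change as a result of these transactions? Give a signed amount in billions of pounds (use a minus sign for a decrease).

Asset purchase (from non-banks) £23.5 billion: reserves +£23.5B, deposits +£23.5B.
OMO sale (to banks) £21 billion: reserves −£21B, deposits 0.
Discount-window repayment £15 billion: reserves −£15B, deposits 0.
Totals: Δreserves = −£12.5B, Δdeposits = +£23.5B.
Δrequired reserves = 4% × +£23.5B = +£0.94B.
Δexcess reserves = Δreserves − Δrequired = −£12.5B − (+£0.94B) = -£13.44 billion.

-£13.44 billion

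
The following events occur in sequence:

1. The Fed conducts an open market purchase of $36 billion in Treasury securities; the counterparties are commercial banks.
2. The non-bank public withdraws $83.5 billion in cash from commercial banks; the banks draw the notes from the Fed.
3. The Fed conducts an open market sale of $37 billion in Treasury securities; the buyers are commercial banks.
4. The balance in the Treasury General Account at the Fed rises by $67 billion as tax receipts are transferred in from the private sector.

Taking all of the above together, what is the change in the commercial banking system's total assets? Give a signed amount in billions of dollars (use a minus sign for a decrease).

-$150.5 billion

Fed balance sheet:
  Assets:      Securities −$1B
  Liabilities: Bank reserves −$151.5B, Currency in circulation +$83.5B, Government deposits +$67B
Commercial banking system:
  Assets:      Reserves at CB −$151.5B, Securities +$1B
  Liabilities: Checkable deposits −$150.5B
Change in total bank assets = -$150.5 billion.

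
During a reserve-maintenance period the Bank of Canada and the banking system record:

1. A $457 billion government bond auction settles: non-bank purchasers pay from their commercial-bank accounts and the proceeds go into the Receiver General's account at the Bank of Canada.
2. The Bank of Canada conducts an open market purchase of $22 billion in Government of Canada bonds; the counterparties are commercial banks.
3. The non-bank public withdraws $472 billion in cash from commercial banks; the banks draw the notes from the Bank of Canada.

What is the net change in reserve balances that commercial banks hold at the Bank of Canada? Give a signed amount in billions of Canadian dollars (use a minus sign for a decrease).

-$907 billion

Government account inflow $457 billion: funds move from bank reserves into the government account → −$457B.
OMO purchase (from banks) $22 billion: the Bank of Canada pays by crediting reserve accounts → +$22B.
Currency withdrawal $472 billion: banks swap reserves for currency → −$472B.
Net: −457 + 22 − 472 = -$907 billion.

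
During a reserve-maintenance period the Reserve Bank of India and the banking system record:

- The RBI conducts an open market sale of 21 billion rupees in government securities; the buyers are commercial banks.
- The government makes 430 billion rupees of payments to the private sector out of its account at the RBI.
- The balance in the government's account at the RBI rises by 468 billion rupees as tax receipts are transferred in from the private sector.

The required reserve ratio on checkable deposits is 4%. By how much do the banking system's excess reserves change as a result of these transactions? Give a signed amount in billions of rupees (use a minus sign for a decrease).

-57.48 billion

OMO sale (to banks) 21 billion rupees: reserves −21B, deposits 0.
Government spending 430 billion rupees: reserves +430B, deposits +430B.
Government account inflow 468 billion rupees: reserves −468B, deposits −468B.
Totals: Δreserves = −59B, Δdeposits = −38B.
Δrequired reserves = 4% × −38B = −1.52B.
Δexcess reserves = Δreserves − Δrequired = −59B − (−1.52B) = -57.48 billion.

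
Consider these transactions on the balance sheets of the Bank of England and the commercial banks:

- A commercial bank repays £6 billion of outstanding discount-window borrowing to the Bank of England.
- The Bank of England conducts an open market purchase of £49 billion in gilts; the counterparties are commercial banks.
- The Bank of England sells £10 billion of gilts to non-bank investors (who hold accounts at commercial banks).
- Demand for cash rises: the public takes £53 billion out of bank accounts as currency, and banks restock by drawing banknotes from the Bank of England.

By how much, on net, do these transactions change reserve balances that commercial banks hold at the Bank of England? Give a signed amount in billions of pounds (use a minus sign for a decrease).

Bank of England balance sheet:
  Assets:      Securities +£39B, Loans to banks −£6B
  Liabilities: Bank reserves −£20B, Currency in circulation +£53B
So the change in reserve balances that commercial banks hold at the Bank of England is -£20 billion.

-£20 billion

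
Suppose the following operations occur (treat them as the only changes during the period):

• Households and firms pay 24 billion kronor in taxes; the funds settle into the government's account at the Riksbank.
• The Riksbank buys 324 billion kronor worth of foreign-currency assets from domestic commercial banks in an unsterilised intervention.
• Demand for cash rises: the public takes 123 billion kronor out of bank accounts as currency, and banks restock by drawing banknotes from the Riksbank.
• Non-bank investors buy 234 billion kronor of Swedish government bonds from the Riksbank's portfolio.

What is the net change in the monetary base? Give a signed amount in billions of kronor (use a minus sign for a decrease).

+66 billion

Riksbank balance sheet:
  Assets:      Securities −234B, Foreign assets +324B
  Liabilities: Bank reserves −57B, Currency in circulation +123B, Government deposits +24B
Commercial banking system:
  Assets:      Reserves at CB −57B, Foreign assets −324B
  Liabilities: Checkable deposits −381B
Monetary base = currency + reserves: +123B + (−57B) = +66 billion.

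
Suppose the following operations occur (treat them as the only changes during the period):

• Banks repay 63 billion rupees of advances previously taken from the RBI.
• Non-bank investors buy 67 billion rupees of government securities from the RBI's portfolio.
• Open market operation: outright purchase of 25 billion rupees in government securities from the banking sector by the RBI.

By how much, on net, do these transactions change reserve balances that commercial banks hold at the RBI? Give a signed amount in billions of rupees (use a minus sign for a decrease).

Discount-window repayment 63 billion rupees: repayment is debited from reserves → −63B.
Asset sale (to non-banks) 67 billion rupees: the non-bank buyers' banks settle from reserves → −67B.
OMO purchase (from banks) 25 billion rupees: the RBI pays by crediting reserve accounts → +25B.
Net: −63 − 67 + 25 = -105 billion.

-105 billion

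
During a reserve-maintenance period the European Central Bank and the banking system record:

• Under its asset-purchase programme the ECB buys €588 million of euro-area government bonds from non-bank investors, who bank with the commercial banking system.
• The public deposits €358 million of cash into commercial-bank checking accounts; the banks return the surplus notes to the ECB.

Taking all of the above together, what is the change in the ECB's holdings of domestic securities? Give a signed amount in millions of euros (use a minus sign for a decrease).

+€588 million

ECB balance sheet:
  Assets:      Securities +€588M
  Liabilities: Bank reserves +€946M, Currency in circulation −€358M
So the change in the ECB's holdings of domestic securities is +€588 million.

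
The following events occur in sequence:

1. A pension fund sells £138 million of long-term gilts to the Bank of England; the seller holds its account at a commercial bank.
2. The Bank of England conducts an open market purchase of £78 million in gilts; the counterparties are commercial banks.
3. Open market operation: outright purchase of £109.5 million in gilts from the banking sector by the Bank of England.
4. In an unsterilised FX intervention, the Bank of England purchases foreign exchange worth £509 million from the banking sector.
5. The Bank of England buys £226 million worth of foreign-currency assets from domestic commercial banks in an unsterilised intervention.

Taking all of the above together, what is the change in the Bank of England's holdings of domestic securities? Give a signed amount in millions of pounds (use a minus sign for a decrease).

Bank of England balance sheet:
  Assets:      Securities +£325.5M, Foreign assets +£735M
  Liabilities: Bank reserves +£1060.5M
So the change in the Bank of England's holdings of domestic securities is +£325.5 million.

+£325.5 million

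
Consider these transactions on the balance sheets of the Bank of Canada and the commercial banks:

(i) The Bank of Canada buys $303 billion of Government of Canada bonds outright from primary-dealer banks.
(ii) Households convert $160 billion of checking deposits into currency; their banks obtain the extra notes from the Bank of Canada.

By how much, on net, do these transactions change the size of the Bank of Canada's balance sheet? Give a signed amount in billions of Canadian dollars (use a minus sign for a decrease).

+$303 billion

OMO purchase (from banks) $303 billion: a Bank of Canada asset is acquired → +$303B.
Currency withdrawal $160 billion: only the composition of liabilities changes → 0.
Net: 303 + 0 = +$303 billion.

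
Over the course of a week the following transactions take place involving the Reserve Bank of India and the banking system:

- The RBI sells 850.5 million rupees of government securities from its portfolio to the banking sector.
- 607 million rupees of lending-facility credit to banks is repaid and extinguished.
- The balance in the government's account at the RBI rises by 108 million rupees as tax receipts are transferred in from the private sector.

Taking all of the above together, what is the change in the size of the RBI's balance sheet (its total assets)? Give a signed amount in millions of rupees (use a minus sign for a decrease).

-1457.5 million

OMO sale (to banks) 850.5 million rupees: an RBI asset is shed → −850.5M.
Discount-window repayment 607 million rupees: an RBI asset is shed → −607M.
Government account inflow 108 million rupees: only the composition of liabilities changes → 0.
Net: −850.5 − 607 + 0 = -1457.5 million.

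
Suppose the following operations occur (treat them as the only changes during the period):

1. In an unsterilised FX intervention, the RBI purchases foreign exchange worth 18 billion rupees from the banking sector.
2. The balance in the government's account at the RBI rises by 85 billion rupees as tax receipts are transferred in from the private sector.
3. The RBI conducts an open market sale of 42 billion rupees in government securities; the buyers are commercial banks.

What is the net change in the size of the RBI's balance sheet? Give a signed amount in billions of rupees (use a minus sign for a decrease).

-24 billion

FX purchase 18 billion rupees: an RBI asset is acquired → +18B.
Government account inflow 85 billion rupees: only the composition of liabilities changes → 0.
OMO sale (to banks) 42 billion rupees: an RBI asset is shed → −42B.
Net: 18 + 0 − 42 = -24 billion.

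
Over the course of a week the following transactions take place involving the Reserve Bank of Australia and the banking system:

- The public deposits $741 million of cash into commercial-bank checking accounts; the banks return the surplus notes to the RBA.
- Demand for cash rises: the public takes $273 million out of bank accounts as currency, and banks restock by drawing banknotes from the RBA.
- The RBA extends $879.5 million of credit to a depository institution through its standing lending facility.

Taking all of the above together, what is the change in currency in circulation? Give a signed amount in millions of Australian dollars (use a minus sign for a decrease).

RBA balance sheet:
  Assets:      Loans to banks +$879.5M
  Liabilities: Bank reserves +$1347.5M, Currency in circulation −$468M
So the change in currency in circulation is -$468 million.

-$468 million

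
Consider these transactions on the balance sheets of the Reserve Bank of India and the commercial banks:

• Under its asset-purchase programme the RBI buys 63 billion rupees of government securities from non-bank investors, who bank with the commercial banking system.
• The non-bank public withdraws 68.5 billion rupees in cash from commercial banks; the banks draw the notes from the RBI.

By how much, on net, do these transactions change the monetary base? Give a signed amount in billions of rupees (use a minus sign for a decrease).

+63 billion

Asset purchase (from non-banks) 63 billion rupees: RBI balance sheet expands → +63B.
Currency withdrawal 68.5 billion rupees: just a shift between currency and reserves — both are base money → 0.
Net: 63 + 0 = +63 billion.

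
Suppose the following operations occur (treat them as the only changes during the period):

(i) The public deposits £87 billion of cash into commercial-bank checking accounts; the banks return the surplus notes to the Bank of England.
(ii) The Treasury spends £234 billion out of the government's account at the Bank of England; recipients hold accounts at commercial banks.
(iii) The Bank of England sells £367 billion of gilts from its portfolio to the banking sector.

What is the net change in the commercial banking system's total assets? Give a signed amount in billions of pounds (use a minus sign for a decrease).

+£321 billion

Bank of England balance sheet:
  Assets:      Securities −£367B
  Liabilities: Bank reserves −£46B, Currency in circulation −£87B, Government deposits −£234B
Commercial banking system:
  Assets:      Reserves at CB −£46B, Securities +£367B
  Liabilities: Checkable deposits +£321B
Change in total bank assets = +£321 billion.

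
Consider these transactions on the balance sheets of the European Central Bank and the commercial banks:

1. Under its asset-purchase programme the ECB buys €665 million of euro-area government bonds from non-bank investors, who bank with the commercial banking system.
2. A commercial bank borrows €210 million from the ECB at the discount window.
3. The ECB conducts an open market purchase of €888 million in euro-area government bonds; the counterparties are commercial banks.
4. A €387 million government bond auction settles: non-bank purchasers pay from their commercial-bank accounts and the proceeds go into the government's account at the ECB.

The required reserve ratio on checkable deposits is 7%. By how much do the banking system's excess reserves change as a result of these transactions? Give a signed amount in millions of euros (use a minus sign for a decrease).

Asset purchase (from non-banks) €665 million: reserves +€665M, deposits +€665M.
Discount-window loan €210 million: reserves +€210M, deposits 0.
OMO purchase (from banks) €888 million: reserves +€888M, deposits 0.
Government account inflow €387 million: reserves −€387M, deposits −€387M.
Totals: Δreserves = +€1376M, Δdeposits = +€278M.
Δrequired reserves = 7% × +€278M = +€19.46M.
Δexcess reserves = Δreserves − Δrequired = +€1376M − (+€19.46M) = +€1356.54 million.

+€1356.54 million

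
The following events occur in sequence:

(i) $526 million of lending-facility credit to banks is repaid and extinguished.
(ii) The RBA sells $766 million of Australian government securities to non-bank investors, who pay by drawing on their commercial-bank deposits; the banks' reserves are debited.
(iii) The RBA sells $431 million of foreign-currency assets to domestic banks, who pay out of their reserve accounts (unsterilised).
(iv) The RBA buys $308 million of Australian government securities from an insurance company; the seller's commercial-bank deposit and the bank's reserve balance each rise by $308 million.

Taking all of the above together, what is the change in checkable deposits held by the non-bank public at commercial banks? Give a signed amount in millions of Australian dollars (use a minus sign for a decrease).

-$458 million

RBA balance sheet:
  Assets:      Securities −$458M, Loans to banks −$526M, Foreign assets −$431M
  Liabilities: Bank reserves −$1415M
Commercial banking system:
  Assets:      Reserves at CB −$1415M, Foreign assets +$431M
  Liabilities: Checkable deposits −$458M, Borrowings from CB −$526M
So the change in checkable deposits held by the non-bank public at commercial banks is -$458 million.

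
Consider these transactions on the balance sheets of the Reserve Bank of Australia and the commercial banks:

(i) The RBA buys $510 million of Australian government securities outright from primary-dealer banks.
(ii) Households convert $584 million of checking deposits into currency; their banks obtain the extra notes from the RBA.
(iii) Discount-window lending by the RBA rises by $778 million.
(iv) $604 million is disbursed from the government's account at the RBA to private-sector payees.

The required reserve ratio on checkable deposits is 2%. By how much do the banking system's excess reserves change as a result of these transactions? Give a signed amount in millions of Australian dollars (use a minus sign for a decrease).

OMO purchase (from banks) $510 million: reserves +$510M, deposits 0.
Currency withdrawal $584 million: reserves −$584M, deposits −$584M.
Discount-window loan $778 million: reserves +$778M, deposits 0.
Government spending $604 million: reserves +$604M, deposits +$604M.
Totals: Δreserves = +$1308M, Δdeposits = +$20M.
Δrequired reserves = 2% × +$20M = +$0.4M.
Δexcess reserves = Δreserves − Δrequired = +$1308M − (+$0.4M) = +$1307.6 million.

+$1307.6 million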